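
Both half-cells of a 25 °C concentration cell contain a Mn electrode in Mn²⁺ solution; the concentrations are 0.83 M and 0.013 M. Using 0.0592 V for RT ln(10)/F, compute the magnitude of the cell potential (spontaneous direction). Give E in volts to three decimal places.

For a concentration cell E°cell = 0. The 0.83 M side is the cathode (reduction is favoured where [Mn²⁺] is higher).
With n = 2, E = −(0.0592/2) log([Mn²⁺]ₐₙ/[Mn²⁺]꜀ₐₜ) = −(0.0592/2) log(0.013/0.83) = −(0.0592/2)(-1.805) = +0.053 V.

+0.053 V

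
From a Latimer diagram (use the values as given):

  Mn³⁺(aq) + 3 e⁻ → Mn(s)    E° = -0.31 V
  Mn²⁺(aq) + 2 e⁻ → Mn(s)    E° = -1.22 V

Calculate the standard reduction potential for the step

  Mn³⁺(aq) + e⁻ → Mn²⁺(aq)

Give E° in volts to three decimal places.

+1.510 V

Sequential free energies add, so n₃E°₃ = n₁E°₁ + n₂E°₂.
With n₃ = 3, and the known step contributing 2×(-1.22) V, the unknown satisfies 1·E° = 3×(-0.31) − 2×(-1.22) = +1.510.
E° = +1.510 / 1 = +1.510 V.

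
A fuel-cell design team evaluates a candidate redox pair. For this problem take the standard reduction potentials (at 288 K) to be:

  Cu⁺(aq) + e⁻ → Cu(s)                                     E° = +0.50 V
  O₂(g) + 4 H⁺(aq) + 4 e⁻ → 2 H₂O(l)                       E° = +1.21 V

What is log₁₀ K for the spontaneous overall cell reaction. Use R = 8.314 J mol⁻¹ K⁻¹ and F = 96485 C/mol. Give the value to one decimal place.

Cathode: O₂/H₂O; anode: Cu⁺/Cu. E°cell = (+1.21) − (+0.50) = +0.71 V, with n = 4.
ΔG° = −nFE° = −RT ln K, so ln K = nFE°/(RT) = (4)(96485)(+0.71) / ((8.314)(288)) = 114.439.
log₁₀ K = 114.439 / ln 10 = 49.7.

49.7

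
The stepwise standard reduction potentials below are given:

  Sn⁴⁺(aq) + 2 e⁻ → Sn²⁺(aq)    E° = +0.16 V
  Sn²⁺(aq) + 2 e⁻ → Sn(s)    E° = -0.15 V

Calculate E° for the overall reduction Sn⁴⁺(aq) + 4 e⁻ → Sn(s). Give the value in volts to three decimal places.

+0.005 V

Adding the free-energy changes (−nFE°) of the two steps gives −n₃FE°₃ = −n₁FE°₁ − n₂FE°₂.
E°₃ = (2×+0.16 + 2×-0.15) / 4 = (+0.020) / 4 = +0.005 V.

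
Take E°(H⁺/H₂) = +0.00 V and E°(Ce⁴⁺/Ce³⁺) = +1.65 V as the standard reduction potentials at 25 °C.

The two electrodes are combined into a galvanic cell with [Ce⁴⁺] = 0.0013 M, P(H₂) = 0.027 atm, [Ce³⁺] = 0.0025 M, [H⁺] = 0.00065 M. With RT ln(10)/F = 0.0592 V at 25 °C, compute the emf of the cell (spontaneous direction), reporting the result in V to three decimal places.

Ce⁴⁺/Ce³⁺ is the cathode (higher E°), H⁺/H₂ the anode: E°cell = +1.65 − (+0.00) = +1.65 V, n = 2.
Overall: 2 Ce⁴⁺(aq) + H₂(g) → 2 Ce³⁺(aq) + 2 H⁺(aq)
Q = [Ce³⁺]^2·[H⁺]^2 / ([Ce⁴⁺]^2·P(H₂)); log Q = -4.238.
E = E° − (0.0592/n) log Q = +1.65 − (0.0592/2)(-4.238) = +1.775 V.

+1.775 V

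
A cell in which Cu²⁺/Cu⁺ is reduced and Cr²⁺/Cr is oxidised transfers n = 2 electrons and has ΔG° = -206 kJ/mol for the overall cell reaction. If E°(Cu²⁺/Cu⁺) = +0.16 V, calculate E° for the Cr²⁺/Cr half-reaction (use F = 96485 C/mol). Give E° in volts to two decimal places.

-0.91 V

E°cell = −ΔG°/(nF) = −(-206×10³)/((2)(96485)) = +1.068 V.
Since Cu²⁺/Cu⁺ is the cathode and Cr²⁺/Cr the anode, E°cell = E°(Cu²⁺/Cu⁺) − E°(Cr²⁺/Cr).
So E°(Cr²⁺/Cr) = E°(Cu²⁺/Cu⁺) − E°cell = (+0.16) − (+1.068) = -0.91 V.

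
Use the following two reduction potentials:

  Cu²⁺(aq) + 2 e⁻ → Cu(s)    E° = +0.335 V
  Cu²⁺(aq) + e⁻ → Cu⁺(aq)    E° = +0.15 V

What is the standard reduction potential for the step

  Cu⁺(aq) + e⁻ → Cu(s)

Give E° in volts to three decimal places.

+0.520 V

Sequential free energies add, so n₃E°₃ = n₁E°₁ + n₂E°₂.
With n₃ = 2, and the known step contributing 1×(+0.15) V, the unknown satisfies 1·E° = 2×(+0.335) − 1×(+0.15) = +0.520.
E° = +0.520 / 1 = +0.520 V.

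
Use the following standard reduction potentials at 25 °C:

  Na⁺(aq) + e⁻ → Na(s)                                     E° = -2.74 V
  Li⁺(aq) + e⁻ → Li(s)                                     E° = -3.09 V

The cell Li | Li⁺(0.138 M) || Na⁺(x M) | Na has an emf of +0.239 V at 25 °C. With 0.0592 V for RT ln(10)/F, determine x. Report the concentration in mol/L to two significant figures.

Na⁺/Na is the cathode, Li⁺/Li the anode: E°cell = +0.35 V, n = 1.
Overall reaction: Na⁺(aq) + Li(s) → Na(s) + Li⁺(aq); Q = [Li⁺]^1/[Na⁺]^1.
From E = E° − (0.0592/n) log Q: log Q = (E° − E)·n/0.0592 = (+0.35 − (+0.239))·1/0.0592 = 1.8750.
So 1·log[Na⁺] = 1·log(0.138) − log Q = -0.8601 − (1.8750) = -2.7351; [Na⁺] = 10^(-2.7351) ≈ 0.0018 M.

0.0018 M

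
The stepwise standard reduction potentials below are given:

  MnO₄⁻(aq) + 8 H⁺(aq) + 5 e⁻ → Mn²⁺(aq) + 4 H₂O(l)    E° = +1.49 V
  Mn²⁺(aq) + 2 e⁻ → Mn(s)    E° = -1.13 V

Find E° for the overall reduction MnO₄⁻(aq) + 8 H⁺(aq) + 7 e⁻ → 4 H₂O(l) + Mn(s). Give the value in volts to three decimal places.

+0.741 V

Adding the free-energy changes (−nFE°) of the two steps gives −n₃FE°₃ = −n₁FE°₁ − n₂FE°₂.
E°₃ = (5×+1.49 + 2×-1.13) / 7 = (+5.190) / 7 = +0.741 V.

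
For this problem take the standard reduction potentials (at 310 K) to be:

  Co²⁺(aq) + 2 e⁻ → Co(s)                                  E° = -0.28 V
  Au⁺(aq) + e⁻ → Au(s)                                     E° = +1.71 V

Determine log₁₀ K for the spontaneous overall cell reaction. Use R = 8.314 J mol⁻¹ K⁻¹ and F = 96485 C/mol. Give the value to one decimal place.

Cathode: Au⁺/Au; anode: Co²⁺/Co. E°cell = (+1.71) − (-0.28) = +1.99 V, with n = 2.
ΔG° = −nFE° = −RT ln K, so ln K = nFE°/(RT) = (2)(96485)(+1.99) / ((8.314)(310)) = 148.995.
log₁₀ K = 148.995 / ln 10 = 64.7.

64.7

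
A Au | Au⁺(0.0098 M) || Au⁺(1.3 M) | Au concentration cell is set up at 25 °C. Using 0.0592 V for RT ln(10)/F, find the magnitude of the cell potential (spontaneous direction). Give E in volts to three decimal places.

+0.126 V

For a concentration cell E°cell = 0. The 1.3 M side is the cathode (reduction is favoured where [Au⁺] is higher).
With n = 1, E = −(0.0592/1) log([Au⁺]ₐₙ/[Au⁺]꜀ₐₜ) = −(0.0592/1) log(0.0098/1.3) = −(0.0592/1)(-2.123) = +0.126 V.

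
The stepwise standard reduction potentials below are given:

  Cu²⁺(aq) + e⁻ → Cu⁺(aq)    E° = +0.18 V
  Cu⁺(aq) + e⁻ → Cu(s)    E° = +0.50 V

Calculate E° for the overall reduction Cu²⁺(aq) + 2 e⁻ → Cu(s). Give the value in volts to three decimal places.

+0.340 V

Since ΔG° = −nFE° is additive over sequential reductions, n₃E°₃ = n₁E°₁ + n₂E°₂.
E°₃ = (1×+0.18 + 1×+0.50) / 2 = (+0.680) / 2 = +0.340 V.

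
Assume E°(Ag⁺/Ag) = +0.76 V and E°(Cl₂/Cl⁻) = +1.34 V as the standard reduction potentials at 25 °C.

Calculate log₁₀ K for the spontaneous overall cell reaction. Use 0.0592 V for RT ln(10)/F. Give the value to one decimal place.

19.6

Cathode: Cl₂/Cl⁻; anode: Ag⁺/Ag. E°cell = +0.58 V, n = 2.
log K = nE°cell / 0.0592 = (2)(+0.58) / 0.0592 = 19.6.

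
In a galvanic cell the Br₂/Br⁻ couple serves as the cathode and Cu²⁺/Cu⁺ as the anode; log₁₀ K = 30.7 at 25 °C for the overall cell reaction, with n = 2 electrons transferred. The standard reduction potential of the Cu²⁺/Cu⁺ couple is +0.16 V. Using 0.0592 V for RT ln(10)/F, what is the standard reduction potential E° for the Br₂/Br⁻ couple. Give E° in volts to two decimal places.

E°cell = (0.0592/n)·log K = (0.0592/2)(30.7) = +0.909 V.
Since Br₂/Br⁻ is the cathode and Cu²⁺/Cu⁺ the anode, E°cell = E°(Br₂/Br⁻) − E°(Cu²⁺/Cu⁺).
So E°(Br₂/Br⁻) = E°cell + E°(Cu²⁺/Cu⁺) = +0.909 + (+0.16) = +1.07 V.

+1.07 V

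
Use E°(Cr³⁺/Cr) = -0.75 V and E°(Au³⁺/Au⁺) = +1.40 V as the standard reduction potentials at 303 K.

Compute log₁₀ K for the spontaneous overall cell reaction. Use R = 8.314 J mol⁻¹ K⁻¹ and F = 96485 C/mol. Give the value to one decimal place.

214.6

Cathode: Au³⁺/Au⁺; anode: Cr³⁺/Cr. E°cell = (+1.40) − (-0.75) = +2.15 V, with n = 6.
ΔG° = −nFE° = −RT ln K, so ln K = nFE°/(RT) = (6)(96485)(+2.15) / ((8.314)(303)) = 494.080.
log₁₀ K = 494.080 / ln 10 = 214.6.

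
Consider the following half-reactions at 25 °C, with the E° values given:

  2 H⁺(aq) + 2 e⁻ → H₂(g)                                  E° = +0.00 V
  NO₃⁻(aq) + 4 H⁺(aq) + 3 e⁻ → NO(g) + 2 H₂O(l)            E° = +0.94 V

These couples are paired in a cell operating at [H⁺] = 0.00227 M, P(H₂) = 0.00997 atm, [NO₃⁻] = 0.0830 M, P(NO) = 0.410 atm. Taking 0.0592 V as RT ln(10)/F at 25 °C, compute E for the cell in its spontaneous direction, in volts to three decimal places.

NO₃⁻/NO is the cathode (higher E°), H⁺/H₂ the anode: E°cell = +0.94 − (+0.00) = +0.94 V, n = 6.
Overall: 2 NO₃⁻(aq) + 2 H⁺(aq) + 3 H₂(g) → 2 NO(g) + 4 H₂O(l)
Q = P(NO)^2 / ([NO₃⁻]^2·[H⁺]^2·P(H₂)^3); log Q = 12.679.
E = E° − (0.0592/n) log Q = +0.94 − (0.0592/6)(12.679) = +0.815 V.

+0.815 V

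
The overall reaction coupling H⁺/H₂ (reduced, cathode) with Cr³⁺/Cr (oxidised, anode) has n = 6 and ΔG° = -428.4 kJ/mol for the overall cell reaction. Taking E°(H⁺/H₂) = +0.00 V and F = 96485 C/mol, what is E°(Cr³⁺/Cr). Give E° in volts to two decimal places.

-0.74 V

E°cell = −ΔG°/(nF) = −(-428.4×10³)/((6)(96485)) = +0.740 V.
Since H⁺/H₂ is the cathode and Cr³⁺/Cr the anode, E°cell = E°(H⁺/H₂) − E°(Cr³⁺/Cr).
So E°(Cr³⁺/Cr) = E°(H⁺/H₂) − E°cell = (+0.00) − (+0.740) = -0.74 V.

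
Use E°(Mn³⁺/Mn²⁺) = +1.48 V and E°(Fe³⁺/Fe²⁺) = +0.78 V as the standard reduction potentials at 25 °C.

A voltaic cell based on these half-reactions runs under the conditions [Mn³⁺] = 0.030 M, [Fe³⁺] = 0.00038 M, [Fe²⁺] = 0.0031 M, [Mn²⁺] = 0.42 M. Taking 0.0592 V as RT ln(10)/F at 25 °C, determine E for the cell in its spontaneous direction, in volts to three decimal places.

Mn³⁺/Mn²⁺ is the cathode (higher E°), Fe³⁺/Fe²⁺ the anode: E°cell = +1.48 − (+0.78) = +0.70 V, n = 1.
Overall: Mn³⁺(aq) + Fe²⁺(aq) → Mn²⁺(aq) + Fe³⁺(aq)
Q = [Mn²⁺]·[Fe³⁺] / ([Mn³⁺]·[Fe²⁺]); log Q = 0.235.
E = E° − (0.0592/n) log Q = +0.70 − (0.0592/1)(0.235) = +0.686 V.

+0.686 V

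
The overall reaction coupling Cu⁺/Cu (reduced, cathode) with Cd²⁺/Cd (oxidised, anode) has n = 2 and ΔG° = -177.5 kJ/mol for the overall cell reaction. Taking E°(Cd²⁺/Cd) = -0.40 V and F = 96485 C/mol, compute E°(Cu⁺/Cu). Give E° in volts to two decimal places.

E°cell = −ΔG°/(nF) = −(-177.5×10³)/((2)(96485)) = +0.920 V.
Since Cu⁺/Cu is the cathode and Cd²⁺/Cd the anode, E°cell = E°(Cu⁺/Cu) − E°(Cd²⁺/Cd).
So E°(Cu⁺/Cu) = E°cell + E°(Cd²⁺/Cd) = +0.920 + (-0.40) = +0.52 V.

+0.52 V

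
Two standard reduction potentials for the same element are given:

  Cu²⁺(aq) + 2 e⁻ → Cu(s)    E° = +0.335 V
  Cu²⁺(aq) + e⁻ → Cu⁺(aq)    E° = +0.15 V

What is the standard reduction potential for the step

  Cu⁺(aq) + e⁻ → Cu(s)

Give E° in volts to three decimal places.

Sequential free energies add, so n₃E°₃ = n₁E°₁ + n₂E°₂.
With n₃ = 2, and the known step contributing 1×(+0.15) V, the unknown satisfies 1·E° = 2×(+0.335) − 1×(+0.15) = +0.520.
E° = +0.520 / 1 = +0.520 V.

+0.520 V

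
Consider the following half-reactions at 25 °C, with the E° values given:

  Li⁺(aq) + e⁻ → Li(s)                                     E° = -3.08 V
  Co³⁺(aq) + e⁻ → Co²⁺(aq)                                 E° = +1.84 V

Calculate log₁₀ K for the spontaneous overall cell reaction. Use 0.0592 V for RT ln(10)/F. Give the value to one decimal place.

Cathode: Co³⁺/Co²⁺; anode: Li⁺/Li. E°cell = +4.92 V, n = 1.
log K = nE°cell / 0.0592 = (1)(+4.92) / 0.0592 = 83.1.

83.1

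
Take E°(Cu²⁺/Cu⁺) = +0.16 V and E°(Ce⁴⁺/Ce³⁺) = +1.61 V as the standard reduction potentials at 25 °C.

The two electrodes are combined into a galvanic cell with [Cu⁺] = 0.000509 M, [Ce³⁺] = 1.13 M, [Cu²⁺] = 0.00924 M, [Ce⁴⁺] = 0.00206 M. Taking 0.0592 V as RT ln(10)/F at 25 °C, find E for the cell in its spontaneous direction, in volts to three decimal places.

+1.213 V

Ce⁴⁺/Ce³⁺ is the cathode (higher E°), Cu²⁺/Cu⁺ the anode: E°cell = +1.61 − (+0.16) = +1.45 V, n = 1.
Overall: Ce⁴⁺(aq) + Cu⁺(aq) → Ce³⁺(aq) + Cu²⁺(aq)
Q = [Ce³⁺]·[Cu²⁺] / ([Ce⁴⁺]·[Cu⁺]); log Q = 3.998.
E = E° − (0.0592/n) log Q = +1.45 − (0.0592/1)(3.998) = +1.213 V.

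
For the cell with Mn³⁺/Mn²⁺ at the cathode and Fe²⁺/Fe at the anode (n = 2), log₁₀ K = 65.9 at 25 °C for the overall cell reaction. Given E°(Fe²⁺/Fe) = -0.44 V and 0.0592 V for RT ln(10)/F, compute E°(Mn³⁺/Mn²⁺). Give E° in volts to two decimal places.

+1.51 V

E°cell = (0.0592/n)·log K = (0.0592/2)(65.9) = +1.951 V.
Since Mn³⁺/Mn²⁺ is the cathode and Fe²⁺/Fe the anode, E°cell = E°(Mn³⁺/Mn²⁺) − E°(Fe²⁺/Fe).
So E°(Mn³⁺/Mn²⁺) = E°cell + E°(Fe²⁺/Fe) = +1.951 + (-0.44) = +1.51 V.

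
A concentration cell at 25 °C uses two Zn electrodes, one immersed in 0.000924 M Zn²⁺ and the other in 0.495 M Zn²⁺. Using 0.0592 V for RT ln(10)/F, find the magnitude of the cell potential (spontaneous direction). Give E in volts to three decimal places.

For a concentration cell E°cell = 0. The 0.495 M side is the cathode (reduction is favoured where [Zn²⁺] is higher).
With n = 2, E = −(0.0592/2) log([Zn²⁺]ₐₙ/[Zn²⁺]꜀ₐₜ) = −(0.0592/2) log(0.000924/0.495) = −(0.0592/2)(-2.729) = +0.081 V.

+0.081 V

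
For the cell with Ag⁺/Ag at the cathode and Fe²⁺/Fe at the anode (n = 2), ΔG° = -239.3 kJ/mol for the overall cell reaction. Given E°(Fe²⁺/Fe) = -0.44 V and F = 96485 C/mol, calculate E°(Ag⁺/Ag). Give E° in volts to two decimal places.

E°cell = −ΔG°/(nF) = −(-239.3×10³)/((2)(96485)) = +1.240 V.
Since Ag⁺/Ag is the cathode and Fe²⁺/Fe the anode, E°cell = E°(Ag⁺/Ag) − E°(Fe²⁺/Fe).
So E°(Ag⁺/Ag) = E°cell + E°(Fe²⁺/Fe) = +1.240 + (-0.44) = +0.80 V.

+0.80 V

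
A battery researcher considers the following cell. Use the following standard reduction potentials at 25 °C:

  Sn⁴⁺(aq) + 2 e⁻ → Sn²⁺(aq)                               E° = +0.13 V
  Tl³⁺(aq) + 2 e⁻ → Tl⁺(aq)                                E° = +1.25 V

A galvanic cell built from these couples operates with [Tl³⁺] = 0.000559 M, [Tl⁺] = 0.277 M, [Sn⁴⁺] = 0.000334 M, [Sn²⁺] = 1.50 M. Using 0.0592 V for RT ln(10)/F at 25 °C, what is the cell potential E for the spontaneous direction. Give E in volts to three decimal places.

Tl³⁺/Tl⁺ is the cathode (higher E°), Sn⁴⁺/Sn²⁺ the anode: E°cell = +1.25 − (+0.13) = +1.12 V, n = 2.
Overall: Tl³⁺(aq) + Sn²⁺(aq) → Tl⁺(aq) + Sn⁴⁺(aq)
Q = [Tl⁺]·[Sn⁴⁺] / ([Tl³⁺]·[Sn²⁺]); log Q = -0.957.
E = E° − (0.0592/n) log Q = +1.12 − (0.0592/2)(-0.957) = +1.148 V.

+1.148 V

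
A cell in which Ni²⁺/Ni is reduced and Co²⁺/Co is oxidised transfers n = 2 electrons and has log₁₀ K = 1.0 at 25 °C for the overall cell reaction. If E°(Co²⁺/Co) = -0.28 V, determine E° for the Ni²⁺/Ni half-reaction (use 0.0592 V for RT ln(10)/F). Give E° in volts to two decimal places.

-0.25 V

E°cell = (0.0592/n)·log K = (0.0592/2)(1.0) = +0.030 V.
Since Ni²⁺/Ni is the cathode and Co²⁺/Co the anode, E°cell = E°(Ni²⁺/Ni) − E°(Co²⁺/Co).
So E°(Ni²⁺/Ni) = E°cell + E°(Co²⁺/Co) = +0.030 + (-0.28) = -0.25 V.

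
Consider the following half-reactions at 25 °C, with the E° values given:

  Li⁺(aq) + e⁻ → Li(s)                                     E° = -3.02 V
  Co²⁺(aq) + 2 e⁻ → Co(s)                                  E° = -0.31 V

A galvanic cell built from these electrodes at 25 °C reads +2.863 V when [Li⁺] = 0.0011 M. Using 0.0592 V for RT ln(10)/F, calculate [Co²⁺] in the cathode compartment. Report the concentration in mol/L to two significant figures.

Co²⁺/Co is the cathode, Li⁺/Li the anode: E°cell = +2.71 V, n = 2.
Overall reaction: Co²⁺(aq) + 2 Li(s) → Co(s) + 2 Li⁺(aq); Q = [Li⁺]^2/[Co²⁺]^1.
From E = E° − (0.0592/n) log Q: log Q = (E° − E)·n/0.0592 = (+2.71 − (+2.863))·2/0.0592 = -5.1689.
So 1·log[Co²⁺] = 2·log(0.0011) − log Q = -5.9172 − (-5.1689) = -0.7483; [Co²⁺] = 10^(-0.7483) ≈ 0.18 M.

0.18 M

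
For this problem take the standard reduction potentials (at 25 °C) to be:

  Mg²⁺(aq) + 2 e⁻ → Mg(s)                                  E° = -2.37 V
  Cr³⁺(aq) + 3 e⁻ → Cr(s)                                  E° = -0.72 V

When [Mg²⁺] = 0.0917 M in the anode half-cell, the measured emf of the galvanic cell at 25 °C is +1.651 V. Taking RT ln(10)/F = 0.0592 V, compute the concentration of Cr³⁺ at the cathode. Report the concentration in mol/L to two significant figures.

0.031 M

Cr³⁺/Cr is the cathode, Mg²⁺/Mg the anode: E°cell = +1.65 V, n = 6.
Overall reaction: 2 Cr³⁺(aq) + 3 Mg(s) → 2 Cr(s) + 3 Mg²⁺(aq); Q = [Mg²⁺]^3/[Cr³⁺]^2.
From E = E° − (0.0592/n) log Q: log Q = (E° − E)·n/0.0592 = (+1.65 − (+1.651))·6/0.0592 = -0.1014.
So 2·log[Cr³⁺] = 3·log(0.0917) − log Q = -3.1129 − (-0.1014) = -3.0115; log[Cr³⁺] = -3.0115 / 2 = -1.5057; [Cr³⁺] = 10^(-1.5057) ≈ 0.031 M.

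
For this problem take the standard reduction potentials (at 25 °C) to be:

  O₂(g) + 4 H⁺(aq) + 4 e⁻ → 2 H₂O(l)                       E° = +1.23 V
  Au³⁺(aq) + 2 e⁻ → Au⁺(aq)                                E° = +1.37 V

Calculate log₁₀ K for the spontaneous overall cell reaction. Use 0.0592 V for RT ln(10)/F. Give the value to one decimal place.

Cathode: Au³⁺/Au⁺; anode: O₂/H₂O. E°cell = +0.14 V, n = 4.
log K = nE°cell / 0.0592 = (4)(+0.14) / 0.0592 = 9.5.

9.5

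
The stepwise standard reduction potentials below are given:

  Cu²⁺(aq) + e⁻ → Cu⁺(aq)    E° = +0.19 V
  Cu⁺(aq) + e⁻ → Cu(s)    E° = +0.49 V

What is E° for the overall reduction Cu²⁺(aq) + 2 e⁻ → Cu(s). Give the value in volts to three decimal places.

+0.340 V

Since ΔG° = −nFE° is additive over sequential reductions, n₃E°₃ = n₁E°₁ + n₂E°₂.
E°₃ = (1×+0.19 + 1×+0.49) / 2 = (+0.680) / 2 = +0.340 V.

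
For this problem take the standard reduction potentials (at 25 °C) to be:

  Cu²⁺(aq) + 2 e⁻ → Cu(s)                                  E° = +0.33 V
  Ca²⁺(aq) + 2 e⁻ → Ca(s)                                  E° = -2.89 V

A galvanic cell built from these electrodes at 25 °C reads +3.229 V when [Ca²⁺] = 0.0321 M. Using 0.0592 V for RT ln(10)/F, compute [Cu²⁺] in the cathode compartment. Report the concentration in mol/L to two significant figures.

Cu²⁺/Cu is the cathode, Ca²⁺/Ca the anode: E°cell = +3.22 V, n = 2.
Overall reaction: Cu²⁺(aq) + Ca(s) → Cu(s) + Ca²⁺(aq); Q = [Ca²⁺]^1/[Cu²⁺]^1.
From E = E° − (0.0592/n) log Q: log Q = (E° − E)·n/0.0592 = (+3.22 − (+3.229))·2/0.0592 = -0.3041.
So 1·log[Cu²⁺] = 1·log(0.0321) − log Q = -1.4935 − (-0.3041) = -1.1894; [Cu²⁺] = 10^(-1.1894) ≈ 0.065 M.

0.065 M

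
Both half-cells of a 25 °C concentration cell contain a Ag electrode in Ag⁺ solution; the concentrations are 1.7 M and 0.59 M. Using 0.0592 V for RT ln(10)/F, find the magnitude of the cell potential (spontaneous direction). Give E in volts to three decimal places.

+0.027 V

For a concentration cell E°cell = 0. The 1.7 M side is the cathode (reduction is favoured where [Ag⁺] is higher).
With n = 1, E = −(0.0592/1) log([Ag⁺]ₐₙ/[Ag⁺]꜀ₐₜ) = −(0.0592/1) log(0.59/1.7) = −(0.0592/1)(-0.460) = +0.027 V.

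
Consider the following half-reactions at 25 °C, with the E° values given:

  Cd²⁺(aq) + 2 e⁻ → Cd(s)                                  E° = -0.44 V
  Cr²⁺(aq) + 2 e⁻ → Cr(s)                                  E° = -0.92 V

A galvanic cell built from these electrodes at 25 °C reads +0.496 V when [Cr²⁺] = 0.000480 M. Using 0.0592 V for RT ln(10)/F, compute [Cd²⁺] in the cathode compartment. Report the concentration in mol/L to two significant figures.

0.0017 M

Cd²⁺/Cd is the cathode, Cr²⁺/Cr the anode: E°cell = +0.48 V, n = 2.
Overall reaction: Cd²⁺(aq) + Cr(s) → Cd(s) + Cr²⁺(aq); Q = [Cr²⁺]^1/[Cd²⁺]^1.
From E = E° − (0.0592/n) log Q: log Q = (E° − E)·n/0.0592 = (+0.48 − (+0.496))·2/0.0592 = -0.5405.
So 1·log[Cd²⁺] = 1·log(0.00048) − log Q = -3.3188 − (-0.5405) = -2.7783; [Cd²⁺] = 10^(-2.7783) ≈ 0.0017 M.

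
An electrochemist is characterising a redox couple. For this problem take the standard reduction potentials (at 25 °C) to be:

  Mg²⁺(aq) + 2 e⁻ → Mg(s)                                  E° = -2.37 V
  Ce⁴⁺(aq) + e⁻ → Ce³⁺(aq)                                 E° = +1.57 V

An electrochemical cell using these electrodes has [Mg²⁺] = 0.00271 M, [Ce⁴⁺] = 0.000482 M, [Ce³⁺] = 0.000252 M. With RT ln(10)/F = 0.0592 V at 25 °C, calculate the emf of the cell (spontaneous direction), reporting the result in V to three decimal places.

+4.033 V

Ce⁴⁺/Ce³⁺ is the cathode (higher E°), Mg²⁺/Mg the anode: E°cell = +1.57 − (-2.37) = +3.94 V, n = 2.
Overall: 2 Ce⁴⁺(aq) + Mg(s) → 2 Ce³⁺(aq) + Mg²⁺(aq)
Q = [Ce³⁺]^2·[Mg²⁺] / ([Ce⁴⁺]^2); log Q = -3.130.
E = E° − (0.0592/n) log Q = +3.94 − (0.0592/2)(-3.130) = +4.033 V.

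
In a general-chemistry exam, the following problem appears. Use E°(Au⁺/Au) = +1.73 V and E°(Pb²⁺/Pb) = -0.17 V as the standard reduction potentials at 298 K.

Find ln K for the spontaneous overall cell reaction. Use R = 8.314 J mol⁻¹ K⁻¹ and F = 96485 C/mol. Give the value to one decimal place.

148.0

Cathode: Au⁺/Au; anode: Pb²⁺/Pb. E°cell = (+1.73) − (-0.17) = +1.90 V, with n = 2.
ΔG° = −nFE° = −RT ln K, so ln K = nFE°/(RT) = (2)(96485)(+1.90) / ((8.314)(298)) = 147.985.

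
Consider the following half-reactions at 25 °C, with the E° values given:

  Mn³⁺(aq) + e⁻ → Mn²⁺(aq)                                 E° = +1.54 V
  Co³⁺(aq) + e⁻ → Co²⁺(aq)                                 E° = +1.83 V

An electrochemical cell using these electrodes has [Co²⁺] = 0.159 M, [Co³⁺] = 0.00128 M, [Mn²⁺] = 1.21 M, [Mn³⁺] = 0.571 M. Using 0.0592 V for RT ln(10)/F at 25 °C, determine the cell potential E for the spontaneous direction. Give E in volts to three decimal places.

+0.185 V

Co³⁺/Co²⁺ is the cathode (higher E°), Mn³⁺/Mn²⁺ the anode: E°cell = +1.83 − (+1.54) = +0.29 V, n = 1.
Overall: Co³⁺(aq) + Mn²⁺(aq) → Co²⁺(aq) + Mn³⁺(aq)
Q = [Co²⁺]·[Mn³⁺] / ([Co³⁺]·[Mn²⁺]); log Q = 1.768.
E = E° − (0.0592/n) log Q = +0.29 − (0.0592/1)(1.768) = +0.185 V.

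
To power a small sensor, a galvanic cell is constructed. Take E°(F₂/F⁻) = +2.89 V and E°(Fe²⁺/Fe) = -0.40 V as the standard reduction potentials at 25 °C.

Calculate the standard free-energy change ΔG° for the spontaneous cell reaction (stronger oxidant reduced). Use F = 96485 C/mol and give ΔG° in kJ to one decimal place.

-634.9 kJ

F₂/F⁻ (E° = +2.89 V) is the cathode; Fe²⁺/Fe (E° = -0.40 V) is the anode, so E°cell = +3.29 V.
Balancing electrons gives n = 2 (lcm of 2 and 2).
ΔG° = −nFE° = −(2)(96485)(+3.29) = -634,871 J = -634.9 kJ.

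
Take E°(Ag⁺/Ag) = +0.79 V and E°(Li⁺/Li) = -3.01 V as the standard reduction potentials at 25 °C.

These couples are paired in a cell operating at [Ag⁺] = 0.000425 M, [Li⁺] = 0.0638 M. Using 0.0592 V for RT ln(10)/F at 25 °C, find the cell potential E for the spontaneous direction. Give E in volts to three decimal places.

Ag⁺/Ag is the cathode (higher E°), Li⁺/Li the anode: E°cell = +0.79 − (-3.01) = +3.80 V, n = 1.
Overall: Ag⁺(aq) + Li(s) → Ag(s) + Li⁺(aq)
Q = [Li⁺] / ([Ag⁺]); log Q = 2.176.
E = E° − (0.0592/n) log Q = +3.80 − (0.0592/1)(2.176) = +3.671 V.

+3.671 V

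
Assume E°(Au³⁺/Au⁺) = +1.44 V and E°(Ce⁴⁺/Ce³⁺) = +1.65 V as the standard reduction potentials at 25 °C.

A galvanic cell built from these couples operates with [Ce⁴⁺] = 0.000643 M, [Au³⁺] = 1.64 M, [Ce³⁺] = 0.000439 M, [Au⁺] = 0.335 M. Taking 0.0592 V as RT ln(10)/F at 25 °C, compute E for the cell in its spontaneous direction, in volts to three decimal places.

+0.199 V

Ce⁴⁺/Ce³⁺ is the cathode (higher E°), Au³⁺/Au⁺ the anode: E°cell = +1.65 − (+1.44) = +0.21 V, n = 2.
Overall: 2 Ce⁴⁺(aq) + Au⁺(aq) → 2 Ce³⁺(aq) + Au³⁺(aq)
Q = [Ce³⁺]^2·[Au³⁺] / ([Ce⁴⁺]^2·[Au⁺]); log Q = 0.358.
E = E° − (0.0592/n) log Q = +0.21 − (0.0592/2)(0.358) = +0.199 V.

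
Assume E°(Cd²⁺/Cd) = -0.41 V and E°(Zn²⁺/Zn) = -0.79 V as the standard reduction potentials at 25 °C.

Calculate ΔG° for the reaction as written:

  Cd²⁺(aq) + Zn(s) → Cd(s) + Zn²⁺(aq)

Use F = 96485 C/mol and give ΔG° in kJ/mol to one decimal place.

-73.3 kJ/mol

As written, Cd²⁺/Cd is reduced (cathode) and Zn²⁺/Zn is oxidised (anode), so E°cell = (-0.41) − (-0.79) = +0.38 V.
Balancing electrons gives n = 2.
ΔG° = −nFE° = −(2)(96485)(+0.38) = -73,329 J = -73.3 kJ/mol.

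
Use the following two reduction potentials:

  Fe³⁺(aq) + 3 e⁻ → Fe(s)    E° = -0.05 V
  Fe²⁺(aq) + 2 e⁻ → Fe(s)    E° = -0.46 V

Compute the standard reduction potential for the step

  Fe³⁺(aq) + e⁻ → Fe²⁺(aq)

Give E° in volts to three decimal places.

Sequential free energies add, so n₃E°₃ = n₁E°₁ + n₂E°₂.
With n₃ = 3, and the known step contributing 2×(-0.46) V, the unknown satisfies 1·E° = 3×(-0.05) − 2×(-0.46) = +0.770.
E° = +0.770 / 1 = +0.770 V.

+0.770 V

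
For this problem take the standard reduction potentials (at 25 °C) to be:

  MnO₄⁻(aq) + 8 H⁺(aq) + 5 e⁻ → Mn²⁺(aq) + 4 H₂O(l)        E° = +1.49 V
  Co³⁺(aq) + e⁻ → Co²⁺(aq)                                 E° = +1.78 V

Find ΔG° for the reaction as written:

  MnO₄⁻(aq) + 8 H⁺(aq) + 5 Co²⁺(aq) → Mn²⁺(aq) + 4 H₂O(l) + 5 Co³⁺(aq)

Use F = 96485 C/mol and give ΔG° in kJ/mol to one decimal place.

As written, MnO₄⁻/Mn²⁺ is reduced (cathode) and Co³⁺/Co²⁺ is oxidised (anode), so E°cell = (+1.49) − (+1.78) = -0.29 V.
Balancing electrons gives n = 5.
ΔG° = −nFE° = −(5)(96485)(-0.29) = 139,903 J = +139.9 kJ/mol.

+139.9 kJ/mol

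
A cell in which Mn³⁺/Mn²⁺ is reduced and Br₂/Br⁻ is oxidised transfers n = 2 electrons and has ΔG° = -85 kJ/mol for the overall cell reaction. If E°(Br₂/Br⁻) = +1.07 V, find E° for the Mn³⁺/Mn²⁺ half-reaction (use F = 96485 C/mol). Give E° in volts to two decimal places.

+1.51 V

E°cell = −ΔG°/(nF) = −(-85×10³)/((2)(96485)) = +0.440 V.
Since Mn³⁺/Mn²⁺ is the cathode and Br₂/Br⁻ the anode, E°cell = E°(Mn³⁺/Mn²⁺) − E°(Br₂/Br⁻).
So E°(Mn³⁺/Mn²⁺) = E°cell + E°(Br₂/Br⁻) = +0.440 + (+1.07) = +1.51 V.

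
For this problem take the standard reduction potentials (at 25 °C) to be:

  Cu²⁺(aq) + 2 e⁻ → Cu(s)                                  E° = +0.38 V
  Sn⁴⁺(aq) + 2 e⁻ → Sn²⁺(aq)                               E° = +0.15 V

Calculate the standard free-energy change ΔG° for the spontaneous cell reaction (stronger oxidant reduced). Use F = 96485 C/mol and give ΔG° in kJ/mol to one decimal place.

Cu²⁺/Cu (E° = +0.38 V) is the cathode; Sn⁴⁺/Sn²⁺ (E° = +0.15 V) is the anode, so E°cell = +0.23 V.
Balancing electrons gives n = 2 (lcm of 2 and 2).
ΔG° = −nFE° = −(2)(96485)(+0.23) = -44,383 J = -44.4 kJ/mol.

-44.4 kJ/mol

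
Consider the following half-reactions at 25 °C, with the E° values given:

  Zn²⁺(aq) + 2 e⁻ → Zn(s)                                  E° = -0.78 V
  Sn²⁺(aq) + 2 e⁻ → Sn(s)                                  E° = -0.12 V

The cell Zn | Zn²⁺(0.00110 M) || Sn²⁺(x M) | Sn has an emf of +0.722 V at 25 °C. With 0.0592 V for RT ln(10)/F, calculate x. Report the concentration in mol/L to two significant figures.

0.14 M

Sn²⁺/Sn is the cathode, Zn²⁺/Zn the anode: E°cell = +0.66 V, n = 2.
Overall reaction: Sn²⁺(aq) + Zn(s) → Sn(s) + Zn²⁺(aq); Q = [Zn²⁺]^1/[Sn²⁺]^1.
From E = E° − (0.0592/n) log Q: log Q = (E° − E)·n/0.0592 = (+0.66 − (+0.722))·2/0.0592 = -2.0946.
So 1·log[Sn²⁺] = 1·log(0.0011) − log Q = -2.9586 − (-2.0946) = -0.8640; [Sn²⁺] = 10^(-0.8640) ≈ 0.14 M.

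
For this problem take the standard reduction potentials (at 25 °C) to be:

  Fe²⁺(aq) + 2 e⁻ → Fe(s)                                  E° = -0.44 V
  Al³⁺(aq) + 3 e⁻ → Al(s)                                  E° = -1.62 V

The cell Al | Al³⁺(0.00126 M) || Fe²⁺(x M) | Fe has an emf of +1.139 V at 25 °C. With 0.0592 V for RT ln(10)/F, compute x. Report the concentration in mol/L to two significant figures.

0.00048 M

Fe²⁺/Fe is the cathode, Al³⁺/Al the anode: E°cell = +1.18 V, n = 6.
Overall reaction: 3 Fe²⁺(aq) + 2 Al(s) → 3 Fe(s) + 2 Al³⁺(aq); Q = [Al³⁺]^2/[Fe²⁺]^3.
From E = E° − (0.0592/n) log Q: log Q = (E° − E)·n/0.0592 = (+1.18 − (+1.139))·6/0.0592 = 4.1554.
So 3·log[Fe²⁺] = 2·log(0.00126) − log Q = -5.7993 − (4.1554) = -9.9547; log[Fe²⁺] = -9.9547 / 3 = -3.3182; [Fe²⁺] = 10^(-3.3182) ≈ 0.00048 M.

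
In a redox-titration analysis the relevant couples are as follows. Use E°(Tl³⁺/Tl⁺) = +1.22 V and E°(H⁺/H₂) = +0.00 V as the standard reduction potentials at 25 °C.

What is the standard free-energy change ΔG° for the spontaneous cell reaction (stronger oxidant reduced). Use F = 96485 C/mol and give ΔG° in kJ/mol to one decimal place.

Tl³⁺/Tl⁺ (E° = +1.22 V) is the cathode; H⁺/H₂ (E° = +0.00 V) is the anode, so E°cell = +1.22 V.
Balancing electrons gives n = 2 (lcm of 2 and 2).
ΔG° = −nFE° = −(2)(96485)(+1.22) = -235,423 J = -235.4 kJ/mol.

-235.4 kJ/mol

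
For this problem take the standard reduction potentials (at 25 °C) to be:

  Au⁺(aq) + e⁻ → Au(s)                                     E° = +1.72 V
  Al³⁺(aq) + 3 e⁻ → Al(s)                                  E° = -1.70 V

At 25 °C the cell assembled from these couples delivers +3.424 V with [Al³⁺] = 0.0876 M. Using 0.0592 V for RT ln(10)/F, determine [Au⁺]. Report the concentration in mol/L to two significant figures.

Au⁺/Au is the cathode, Al³⁺/Al the anode: E°cell = +3.42 V, n = 3.
Overall reaction: 3 Au⁺(aq) + Al(s) → 3 Au(s) + Al³⁺(aq); Q = [Al³⁺]^1/[Au⁺]^3.
From E = E° − (0.0592/n) log Q: log Q = (E° − E)·n/0.0592 = (+3.42 − (+3.424))·3/0.0592 = -0.2027.
So 3·log[Au⁺] = 1·log(0.0876) − log Q = -1.0575 − (-0.2027) = -0.8548; log[Au⁺] = -0.8548 / 3 = -0.2849; [Au⁺] = 10^(-0.2849) ≈ 0.52 M.

0.52 M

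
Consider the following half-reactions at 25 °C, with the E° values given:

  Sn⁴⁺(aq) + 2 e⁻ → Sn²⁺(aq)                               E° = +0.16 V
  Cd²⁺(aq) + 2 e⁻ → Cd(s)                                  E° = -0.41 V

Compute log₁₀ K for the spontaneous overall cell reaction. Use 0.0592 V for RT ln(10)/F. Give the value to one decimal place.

Cathode: Sn⁴⁺/Sn²⁺; anode: Cd²⁺/Cd. E°cell = +0.57 V, n = 2.
log K = nE°cell / 0.0592 = (2)(+0.57) / 0.0592 = 19.3.

19.3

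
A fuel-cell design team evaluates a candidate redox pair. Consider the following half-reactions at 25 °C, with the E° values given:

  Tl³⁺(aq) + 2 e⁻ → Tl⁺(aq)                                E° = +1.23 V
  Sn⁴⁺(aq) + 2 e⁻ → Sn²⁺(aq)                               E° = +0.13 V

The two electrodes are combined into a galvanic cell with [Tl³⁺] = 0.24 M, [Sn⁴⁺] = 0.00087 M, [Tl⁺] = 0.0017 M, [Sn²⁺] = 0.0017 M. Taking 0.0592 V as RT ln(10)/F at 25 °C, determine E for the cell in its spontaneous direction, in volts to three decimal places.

+1.172 V

Tl³⁺/Tl⁺ is the cathode (higher E°), Sn⁴⁺/Sn²⁺ the anode: E°cell = +1.23 − (+0.13) = +1.10 V, n = 2.
Overall: Tl³⁺(aq) + Sn²⁺(aq) → Tl⁺(aq) + Sn⁴⁺(aq)
Q = [Tl⁺]·[Sn⁴⁺] / ([Tl³⁺]·[Sn²⁺]); log Q = -2.441.
E = E° − (0.0592/n) log Q = +1.10 − (0.0592/2)(-2.441) = +1.172 V.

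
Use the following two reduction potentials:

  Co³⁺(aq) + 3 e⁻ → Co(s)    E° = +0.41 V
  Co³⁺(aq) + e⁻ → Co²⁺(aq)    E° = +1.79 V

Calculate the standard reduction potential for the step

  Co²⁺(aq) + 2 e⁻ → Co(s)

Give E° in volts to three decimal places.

Sequential free energies add, so n₃E°₃ = n₁E°₁ + n₂E°₂.
With n₃ = 3, and the known step contributing 1×(+1.79) V, the unknown satisfies 2·E° = 3×(+0.41) − 1×(+1.79) = -0.560.
E° = -0.560 / 2 = -0.280 V.

-0.280 V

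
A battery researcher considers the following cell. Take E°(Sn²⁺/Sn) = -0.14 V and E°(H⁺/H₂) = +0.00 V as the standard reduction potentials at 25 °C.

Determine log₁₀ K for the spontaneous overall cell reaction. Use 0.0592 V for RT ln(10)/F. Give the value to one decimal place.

Cathode: H⁺/H₂; anode: Sn²⁺/Sn. E°cell = +0.14 V, n = 2.
log K = nE°cell / 0.0592 = (2)(+0.14) / 0.0592 = 4.7.

4.7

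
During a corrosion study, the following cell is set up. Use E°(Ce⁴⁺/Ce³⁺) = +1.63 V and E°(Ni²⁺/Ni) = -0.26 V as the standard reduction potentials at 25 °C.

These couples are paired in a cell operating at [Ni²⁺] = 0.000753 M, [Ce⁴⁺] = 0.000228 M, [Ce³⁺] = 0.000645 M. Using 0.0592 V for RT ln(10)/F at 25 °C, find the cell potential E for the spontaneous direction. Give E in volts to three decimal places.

+1.956 V

Ce⁴⁺/Ce³⁺ is the cathode (higher E°), Ni²⁺/Ni the anode: E°cell = +1.63 − (-0.26) = +1.89 V, n = 2.
Overall: 2 Ce⁴⁺(aq) + Ni(s) → 2 Ce³⁺(aq) + Ni²⁺(aq)
Q = [Ce³⁺]^2·[Ni²⁺] / ([Ce⁴⁺]^2); log Q = -2.220.
E = E° − (0.0592/n) log Q = +1.89 − (0.0592/2)(-2.220) = +1.956 V.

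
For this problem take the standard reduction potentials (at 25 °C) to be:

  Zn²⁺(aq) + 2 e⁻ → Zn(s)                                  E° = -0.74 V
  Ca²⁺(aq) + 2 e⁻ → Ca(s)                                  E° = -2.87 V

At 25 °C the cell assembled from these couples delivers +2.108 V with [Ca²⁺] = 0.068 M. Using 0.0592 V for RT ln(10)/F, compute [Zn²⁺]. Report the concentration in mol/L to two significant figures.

0.012 M

Zn²⁺/Zn is the cathode, Ca²⁺/Ca the anode: E°cell = +2.13 V, n = 2.
Overall reaction: Zn²⁺(aq) + Ca(s) → Zn(s) + Ca²⁺(aq); Q = [Ca²⁺]^1/[Zn²⁺]^1.
From E = E° − (0.0592/n) log Q: log Q = (E° − E)·n/0.0592 = (+2.13 − (+2.108))·2/0.0592 = 0.7432.
So 1·log[Zn²⁺] = 1·log(0.068) − log Q = -1.1675 − (0.7432) = -1.9107; [Zn²⁺] = 10^(-1.9107) ≈ 0.012 M.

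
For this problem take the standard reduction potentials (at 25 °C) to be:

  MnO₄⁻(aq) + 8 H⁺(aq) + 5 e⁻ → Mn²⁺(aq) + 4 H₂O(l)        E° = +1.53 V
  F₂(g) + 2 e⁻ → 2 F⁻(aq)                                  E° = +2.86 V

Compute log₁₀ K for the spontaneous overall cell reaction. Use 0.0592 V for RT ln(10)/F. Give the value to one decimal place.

224.7

Cathode: F₂/F⁻; anode: MnO₄⁻/Mn²⁺. E°cell = +1.33 V, n = 10.
log K = nE°cell / 0.0592 = (10)(+1.33) / 0.0592 = 224.7.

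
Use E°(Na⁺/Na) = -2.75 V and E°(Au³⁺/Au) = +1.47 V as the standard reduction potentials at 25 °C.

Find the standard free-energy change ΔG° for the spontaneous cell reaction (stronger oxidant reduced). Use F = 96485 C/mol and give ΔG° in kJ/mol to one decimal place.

Au³⁺/Au (E° = +1.47 V) is the cathode; Na⁺/Na (E° = -2.75 V) is the anode, so E°cell = +4.22 V.
Balancing electrons gives n = 3 (lcm of 3 and 1).
ΔG° = −nFE° = −(3)(96485)(+4.22) = -1,221,500 J = -1221.5 kJ/mol.

-1221.5 kJ/mol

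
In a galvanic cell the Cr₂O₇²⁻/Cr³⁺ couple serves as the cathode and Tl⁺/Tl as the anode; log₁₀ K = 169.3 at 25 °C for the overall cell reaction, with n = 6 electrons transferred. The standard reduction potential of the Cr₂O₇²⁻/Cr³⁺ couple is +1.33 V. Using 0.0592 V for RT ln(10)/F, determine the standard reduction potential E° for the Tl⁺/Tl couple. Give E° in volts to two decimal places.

-0.34 V

E°cell = (0.0592/n)·log K = (0.0592/6)(169.3) = +1.670 V.
Since Cr₂O₇²⁻/Cr³⁺ is the cathode and Tl⁺/Tl the anode, E°cell = E°(Cr₂O₇²⁻/Cr³⁺) − E°(Tl⁺/Tl).
So E°(Tl⁺/Tl) = E°(Cr₂O₇²⁻/Cr³⁺) − E°cell = (+1.33) − (+1.670) = -0.34 V.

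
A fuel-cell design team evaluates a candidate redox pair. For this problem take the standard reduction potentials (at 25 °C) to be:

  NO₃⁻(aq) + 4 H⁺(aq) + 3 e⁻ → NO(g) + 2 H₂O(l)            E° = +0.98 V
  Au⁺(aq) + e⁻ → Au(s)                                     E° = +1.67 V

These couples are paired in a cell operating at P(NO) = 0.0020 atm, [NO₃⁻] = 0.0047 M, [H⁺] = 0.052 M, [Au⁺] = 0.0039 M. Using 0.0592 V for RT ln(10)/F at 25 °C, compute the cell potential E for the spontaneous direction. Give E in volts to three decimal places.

Au⁺/Au is the cathode (higher E°), NO₃⁻/NO the anode: E°cell = +1.67 − (+0.98) = +0.69 V, n = 3.
Overall: 3 Au⁺(aq) + NO(g) + 2 H₂O(l) → 3 Au(s) + NO₃⁻(aq) + 4 H⁺(aq)
Q = [NO₃⁻]·[H⁺]^4 / ([Au⁺]^3·P(NO)); log Q = 2.462.
E = E° − (0.0592/n) log Q = +0.69 − (0.0592/3)(2.462) = +0.641 V.

+0.641 V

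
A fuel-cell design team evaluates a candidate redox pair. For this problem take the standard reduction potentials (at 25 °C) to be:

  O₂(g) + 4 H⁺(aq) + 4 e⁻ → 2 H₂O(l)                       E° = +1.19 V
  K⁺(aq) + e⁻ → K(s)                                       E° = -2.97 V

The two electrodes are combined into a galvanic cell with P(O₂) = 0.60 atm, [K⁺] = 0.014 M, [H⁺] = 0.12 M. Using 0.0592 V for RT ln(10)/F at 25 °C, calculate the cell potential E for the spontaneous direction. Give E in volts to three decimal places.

O₂/H₂O is the cathode (higher E°), K⁺/K the anode: E°cell = +1.19 − (-2.97) = +4.16 V, n = 4.
Overall: O₂(g) + 4 H⁺(aq) + 4 K(s) → 2 H₂O(l) + 4 K⁺(aq)
Q = [K⁺]^4 / (P(O₂)·[H⁺]^4); log Q = -3.510.
E = E° − (0.0592/n) log Q = +4.16 − (0.0592/4)(-3.510) = +4.212 V.

+4.212 V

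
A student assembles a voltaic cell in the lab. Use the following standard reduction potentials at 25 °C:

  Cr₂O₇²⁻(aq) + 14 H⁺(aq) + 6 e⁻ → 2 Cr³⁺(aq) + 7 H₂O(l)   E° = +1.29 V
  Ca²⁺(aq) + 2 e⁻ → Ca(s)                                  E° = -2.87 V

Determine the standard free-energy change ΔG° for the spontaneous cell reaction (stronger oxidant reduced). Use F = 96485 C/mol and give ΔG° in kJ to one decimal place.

Cr₂O₇²⁻/Cr³⁺ (E° = +1.29 V) is the cathode; Ca²⁺/Ca (E° = -2.87 V) is the anode, so E°cell = +4.16 V.
Balancing electrons gives n = 6 (lcm of 6 and 2).
ΔG° = −nFE° = −(6)(96485)(+4.16) = -2,408,266 J = -2408.3 kJ.

-2408.3 kJ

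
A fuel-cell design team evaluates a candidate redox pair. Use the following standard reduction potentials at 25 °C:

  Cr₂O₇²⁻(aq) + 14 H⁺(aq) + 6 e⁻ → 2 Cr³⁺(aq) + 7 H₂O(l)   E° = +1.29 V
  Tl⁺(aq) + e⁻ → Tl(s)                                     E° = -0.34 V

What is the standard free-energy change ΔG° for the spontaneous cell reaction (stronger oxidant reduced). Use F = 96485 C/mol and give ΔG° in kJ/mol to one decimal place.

-943.6 kJ/mol

Cr₂O₇²⁻/Cr³⁺ (E° = +1.29 V) is the cathode; Tl⁺/Tl (E° = -0.34 V) is the anode, so E°cell = +1.63 V.
Balancing electrons gives n = 6 (lcm of 6 and 1).
ΔG° = −nFE° = −(6)(96485)(+1.63) = -943,623 J = -943.6 kJ/mol.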